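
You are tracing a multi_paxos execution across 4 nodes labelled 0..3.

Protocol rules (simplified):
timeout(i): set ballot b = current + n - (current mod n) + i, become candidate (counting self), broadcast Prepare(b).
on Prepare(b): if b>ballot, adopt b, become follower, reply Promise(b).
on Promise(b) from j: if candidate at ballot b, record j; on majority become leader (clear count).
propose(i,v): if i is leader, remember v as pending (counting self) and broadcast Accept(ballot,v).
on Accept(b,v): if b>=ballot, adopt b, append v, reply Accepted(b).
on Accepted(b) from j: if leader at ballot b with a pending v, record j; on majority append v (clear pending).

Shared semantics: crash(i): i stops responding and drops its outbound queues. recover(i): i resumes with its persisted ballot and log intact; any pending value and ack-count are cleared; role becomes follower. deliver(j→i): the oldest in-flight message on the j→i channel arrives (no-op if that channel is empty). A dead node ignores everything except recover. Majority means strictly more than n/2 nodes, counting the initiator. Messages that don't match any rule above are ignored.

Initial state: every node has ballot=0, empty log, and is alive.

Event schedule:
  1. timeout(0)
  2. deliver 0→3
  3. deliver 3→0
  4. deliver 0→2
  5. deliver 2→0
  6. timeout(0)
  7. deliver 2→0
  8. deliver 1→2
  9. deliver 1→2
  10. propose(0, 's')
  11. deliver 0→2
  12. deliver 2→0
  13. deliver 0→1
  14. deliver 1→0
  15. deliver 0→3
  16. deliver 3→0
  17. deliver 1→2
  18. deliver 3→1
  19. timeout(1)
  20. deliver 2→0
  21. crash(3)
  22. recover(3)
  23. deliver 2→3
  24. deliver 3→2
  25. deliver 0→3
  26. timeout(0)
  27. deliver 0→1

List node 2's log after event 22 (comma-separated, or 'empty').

empty

step 1 timeout(0): 0={cand,b=4,log=-}
step 2 deliver 0→3: 3={foll,b=4,log=-}
step 3 deliver 3→0: —
step 4 deliver 0→2: 2={foll,b=4,log=-}
step 5 deliver 2→0: 0={lead,b=4,log=-}
step 6 timeout(0): 0={cand,b=8,log=-}
step 7 deliver 2→0: —
step 8 deliver 1→2: —
step 9 deliver 1→2: —
step 10 propose(0,'s'): —
step 11 deliver 0→2: 2={foll,b=8,log=-}
step 12 deliver 2→0: —
step 13 deliver 0→1: 1={foll,b=4,log=-}
step 14 deliver 1→0: —
step 15 deliver 0→3: 3={foll,b=8,log=-}
step 16 deliver 3→0: 0={lead,b=8,log=-}
step 17 deliver 1→2: —
step 18 deliver 3→1: —
step 19 timeout(1): 1={cand,b=9,log=-}
step 20 deliver 2→0: —
step 21 crash(3): 3={✗foll,b=8,log=-}
step 22 recover(3): 3={foll,b=8,log=-}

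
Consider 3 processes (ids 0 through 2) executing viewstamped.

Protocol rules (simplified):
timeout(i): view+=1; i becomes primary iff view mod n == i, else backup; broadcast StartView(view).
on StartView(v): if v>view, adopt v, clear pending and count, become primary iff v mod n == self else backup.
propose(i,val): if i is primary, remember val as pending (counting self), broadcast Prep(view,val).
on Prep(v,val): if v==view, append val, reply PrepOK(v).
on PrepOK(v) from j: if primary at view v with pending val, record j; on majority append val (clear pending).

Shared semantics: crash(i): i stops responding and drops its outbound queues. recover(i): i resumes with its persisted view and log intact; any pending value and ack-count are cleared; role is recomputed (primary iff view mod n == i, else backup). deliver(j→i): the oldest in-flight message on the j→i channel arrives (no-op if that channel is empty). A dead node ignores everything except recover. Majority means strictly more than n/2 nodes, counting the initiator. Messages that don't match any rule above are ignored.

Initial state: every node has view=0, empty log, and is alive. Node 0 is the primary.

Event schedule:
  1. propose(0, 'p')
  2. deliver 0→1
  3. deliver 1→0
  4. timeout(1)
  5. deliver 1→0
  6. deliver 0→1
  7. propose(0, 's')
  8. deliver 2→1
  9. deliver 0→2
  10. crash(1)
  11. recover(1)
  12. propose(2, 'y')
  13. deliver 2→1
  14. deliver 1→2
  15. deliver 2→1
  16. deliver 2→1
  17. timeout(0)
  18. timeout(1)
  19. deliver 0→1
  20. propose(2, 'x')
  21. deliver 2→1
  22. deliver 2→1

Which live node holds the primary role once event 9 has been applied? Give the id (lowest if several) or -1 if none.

1

step 1 propose(0,'p'): —
step 2 deliver 0→1: 1={back,v=0,log=p}
step 3 deliver 1→0: 0={prim,v=0,log=p}
step 4 timeout(1): 1={prim,v=1,log=p}
step 5 deliver 1→0: 0={back,v=1,log=p}
step 6 deliver 0→1: —
step 7 propose(0,'s'): —
step 8 deliver 2→1: —
step 9 deliver 0→2: 2={back,v=0,log=p}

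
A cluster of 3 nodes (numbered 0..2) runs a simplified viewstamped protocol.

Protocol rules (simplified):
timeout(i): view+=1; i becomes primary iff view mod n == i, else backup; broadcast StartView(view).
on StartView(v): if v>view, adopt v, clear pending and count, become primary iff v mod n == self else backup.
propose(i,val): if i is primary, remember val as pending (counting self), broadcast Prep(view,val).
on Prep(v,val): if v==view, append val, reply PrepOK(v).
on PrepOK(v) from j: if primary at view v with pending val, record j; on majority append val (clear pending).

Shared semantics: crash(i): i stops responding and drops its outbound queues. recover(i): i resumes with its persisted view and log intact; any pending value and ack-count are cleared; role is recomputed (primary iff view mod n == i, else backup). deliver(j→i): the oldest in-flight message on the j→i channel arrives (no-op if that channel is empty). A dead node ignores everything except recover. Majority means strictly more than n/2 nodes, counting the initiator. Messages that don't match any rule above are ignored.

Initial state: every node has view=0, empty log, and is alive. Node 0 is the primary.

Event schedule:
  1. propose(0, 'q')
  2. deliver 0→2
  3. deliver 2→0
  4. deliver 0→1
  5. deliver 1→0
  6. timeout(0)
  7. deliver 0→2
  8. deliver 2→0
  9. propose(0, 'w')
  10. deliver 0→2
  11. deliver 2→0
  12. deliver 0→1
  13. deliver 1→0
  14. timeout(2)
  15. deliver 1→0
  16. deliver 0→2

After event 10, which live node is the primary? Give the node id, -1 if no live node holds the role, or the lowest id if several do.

-1

step 1 propose(0,'q'): —
step 2 deliver 0→2: 2={back,v=0,log=q}
step 3 deliver 2→0: 0={prim,v=0,log=q}
step 4 deliver 0→1: 1={back,v=0,log=q}
step 5 deliver 1→0: —
step 6 timeout(0): 0={back,v=1,log=q}
step 7 deliver 0→2: 2={back,v=1,log=q}
step 8 deliver 2→0: —
step 9 propose(0,'w'): —
step 10 deliver 0→2: —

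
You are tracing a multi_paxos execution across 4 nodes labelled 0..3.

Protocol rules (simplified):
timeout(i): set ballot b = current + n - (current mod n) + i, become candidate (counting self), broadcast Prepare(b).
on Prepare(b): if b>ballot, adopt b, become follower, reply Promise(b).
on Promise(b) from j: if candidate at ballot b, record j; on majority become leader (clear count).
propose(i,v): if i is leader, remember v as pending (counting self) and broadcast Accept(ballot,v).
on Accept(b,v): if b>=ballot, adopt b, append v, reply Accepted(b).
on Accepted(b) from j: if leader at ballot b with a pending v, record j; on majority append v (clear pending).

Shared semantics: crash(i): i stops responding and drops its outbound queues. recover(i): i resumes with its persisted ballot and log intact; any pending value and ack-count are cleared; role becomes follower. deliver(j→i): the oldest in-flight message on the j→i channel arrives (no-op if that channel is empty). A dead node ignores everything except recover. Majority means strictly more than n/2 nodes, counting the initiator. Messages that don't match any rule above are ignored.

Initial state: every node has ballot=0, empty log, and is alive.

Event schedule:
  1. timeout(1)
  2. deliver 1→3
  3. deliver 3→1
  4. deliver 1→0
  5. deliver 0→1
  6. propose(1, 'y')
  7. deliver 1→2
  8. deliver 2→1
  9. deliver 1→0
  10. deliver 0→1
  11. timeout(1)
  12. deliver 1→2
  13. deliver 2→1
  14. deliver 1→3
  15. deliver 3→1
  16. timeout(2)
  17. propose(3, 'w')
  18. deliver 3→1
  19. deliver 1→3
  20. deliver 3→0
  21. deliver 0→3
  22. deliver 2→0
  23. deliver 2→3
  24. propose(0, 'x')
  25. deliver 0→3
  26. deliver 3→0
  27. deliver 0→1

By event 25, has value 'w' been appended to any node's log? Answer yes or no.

step 1 timeout(1): 1={cand,b=5,log=-}
step 2 deliver 1→3: 3={foll,b=5,log=-}
step 3 deliver 3→1: —
step 4 deliver 1→0: 0={foll,b=5,log=-}
step 5 deliver 0→1: 1={lead,b=5,log=-}
step 6 propose(1,'y'): —
step 7 deliver 1→2: 2={foll,b=5,log=-}
step 8 deliver 2→1: —
step 9 deliver 1→0: 0={foll,b=5,log=y}
step 10 deliver 0→1: —
step 11 timeout(1): 1={cand,b=9,log=-}
step 12 deliver 1→2: 2={foll,b=5,log=y}
step 13 deliver 2→1: —
step 14 deliver 1→3: 3={foll,b=5,log=y}
step 15 deliver 3→1: —
step 16 timeout(2): 2={cand,b=10,log=y}
step 17 propose(3,'w'): —
step 18 deliver 3→1: —
step 19 deliver 1→3: 3={foll,b=9,log=y}
step 20 deliver 3→0: —
step 21 deliver 0→3: —
step 22 deliver 2→0: 0={foll,b=10,log=y}
step 23 deliver 2→3: 3={foll,b=10,log=y}
step 24 propose(0,'x'): —
step 25 deliver 0→3: —

no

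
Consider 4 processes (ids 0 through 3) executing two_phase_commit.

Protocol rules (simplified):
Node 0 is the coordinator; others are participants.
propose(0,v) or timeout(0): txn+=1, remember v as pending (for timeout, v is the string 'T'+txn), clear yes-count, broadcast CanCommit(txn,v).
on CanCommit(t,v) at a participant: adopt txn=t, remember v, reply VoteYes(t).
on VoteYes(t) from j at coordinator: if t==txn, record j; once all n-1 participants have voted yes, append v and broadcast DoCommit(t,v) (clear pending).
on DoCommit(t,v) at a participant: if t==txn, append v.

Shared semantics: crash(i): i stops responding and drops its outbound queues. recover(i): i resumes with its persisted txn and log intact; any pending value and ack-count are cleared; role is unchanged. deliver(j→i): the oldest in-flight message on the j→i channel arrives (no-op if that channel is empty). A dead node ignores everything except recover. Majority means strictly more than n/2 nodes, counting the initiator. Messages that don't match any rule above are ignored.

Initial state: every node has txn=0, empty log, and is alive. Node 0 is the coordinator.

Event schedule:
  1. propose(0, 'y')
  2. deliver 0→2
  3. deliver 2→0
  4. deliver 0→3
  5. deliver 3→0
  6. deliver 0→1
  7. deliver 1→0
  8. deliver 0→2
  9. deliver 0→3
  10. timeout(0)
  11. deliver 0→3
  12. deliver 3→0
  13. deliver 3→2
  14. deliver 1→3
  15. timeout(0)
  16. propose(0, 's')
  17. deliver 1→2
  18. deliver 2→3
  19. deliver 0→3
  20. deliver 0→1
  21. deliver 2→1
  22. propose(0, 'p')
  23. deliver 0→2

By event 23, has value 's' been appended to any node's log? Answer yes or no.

no

step 1 propose(0,'y'): 0={coor,t=1,log=-}
step 2 deliver 0→2: 2={part,t=1,log=-}
step 3 deliver 2→0: —
step 4 deliver 0→3: 3={part,t=1,log=-}
step 5 deliver 3→0: —
step 6 deliver 0→1: 1={part,t=1,log=-}
step 7 deliver 1→0: 0={coor,t=1,log=y}
step 8 deliver 0→2: 2={part,t=1,log=y}
step 9 deliver 0→3: 3={part,t=1,log=y}
step 10 timeout(0): 0={coor,t=2,log=y}
step 11 deliver 0→3: 3={part,t=2,log=y}
step 12 deliver 3→0: —
step 13 deliver 3→2: —
step 14 deliver 1→3: —
step 15 timeout(0): 0={coor,t=3,log=y}
step 16 propose(0,'s'): 0={coor,t=4,log=y}
step 17 deliver 1→2: —
step 18 deliver 2→3: —
step 19 deliver 0→3: 3={part,t=3,log=y}
step 20 deliver 0→1: 1={part,t=1,log=y}
step 21 deliver 2→1: —
step 22 propose(0,'p'): 0={coor,t=5,log=y}
step 23 deliver 0→2: 2={part,t=2,log=y}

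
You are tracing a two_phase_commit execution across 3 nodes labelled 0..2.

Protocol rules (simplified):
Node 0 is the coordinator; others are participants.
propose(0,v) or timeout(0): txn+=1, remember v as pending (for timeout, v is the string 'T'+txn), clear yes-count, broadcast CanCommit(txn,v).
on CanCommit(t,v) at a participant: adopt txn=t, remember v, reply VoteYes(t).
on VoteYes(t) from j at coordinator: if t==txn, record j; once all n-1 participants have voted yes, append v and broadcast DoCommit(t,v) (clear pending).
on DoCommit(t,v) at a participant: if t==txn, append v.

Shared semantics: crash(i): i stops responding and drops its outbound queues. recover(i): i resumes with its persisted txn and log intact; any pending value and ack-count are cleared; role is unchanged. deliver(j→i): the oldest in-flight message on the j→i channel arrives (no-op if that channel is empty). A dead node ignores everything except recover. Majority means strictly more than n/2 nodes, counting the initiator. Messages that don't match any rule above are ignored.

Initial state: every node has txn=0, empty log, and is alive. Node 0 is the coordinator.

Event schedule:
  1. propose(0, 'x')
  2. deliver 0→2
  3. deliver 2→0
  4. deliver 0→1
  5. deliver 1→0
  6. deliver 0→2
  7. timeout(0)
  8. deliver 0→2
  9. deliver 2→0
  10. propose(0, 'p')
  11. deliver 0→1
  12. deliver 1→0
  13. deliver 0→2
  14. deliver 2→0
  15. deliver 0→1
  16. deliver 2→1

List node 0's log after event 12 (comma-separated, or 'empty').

x

after 1 — propose(0,'x'): n0:coor/t1/[-]
after 2 — deliver 0→2: n2:part/t1/[-]
after 3 — deliver 2→0: ·
after 4 — deliver 0→1: n1:part/t1/[-]
after 5 — deliver 1→0: n0:coor/t1/[x]
after 6 — deliver 0→2: n2:part/t1/[x]
after 7 — timeout(0): n0:coor/t2/[x]
after 8 — deliver 0→2: n2:part/t2/[x]
after 9 — deliver 2→0: ·
after 10 — propose(0,'p'): n0:coor/t3/[x]
after 11 — deliver 0→1: n1:part/t1/[x]
after 12 — deliver 1→0: ·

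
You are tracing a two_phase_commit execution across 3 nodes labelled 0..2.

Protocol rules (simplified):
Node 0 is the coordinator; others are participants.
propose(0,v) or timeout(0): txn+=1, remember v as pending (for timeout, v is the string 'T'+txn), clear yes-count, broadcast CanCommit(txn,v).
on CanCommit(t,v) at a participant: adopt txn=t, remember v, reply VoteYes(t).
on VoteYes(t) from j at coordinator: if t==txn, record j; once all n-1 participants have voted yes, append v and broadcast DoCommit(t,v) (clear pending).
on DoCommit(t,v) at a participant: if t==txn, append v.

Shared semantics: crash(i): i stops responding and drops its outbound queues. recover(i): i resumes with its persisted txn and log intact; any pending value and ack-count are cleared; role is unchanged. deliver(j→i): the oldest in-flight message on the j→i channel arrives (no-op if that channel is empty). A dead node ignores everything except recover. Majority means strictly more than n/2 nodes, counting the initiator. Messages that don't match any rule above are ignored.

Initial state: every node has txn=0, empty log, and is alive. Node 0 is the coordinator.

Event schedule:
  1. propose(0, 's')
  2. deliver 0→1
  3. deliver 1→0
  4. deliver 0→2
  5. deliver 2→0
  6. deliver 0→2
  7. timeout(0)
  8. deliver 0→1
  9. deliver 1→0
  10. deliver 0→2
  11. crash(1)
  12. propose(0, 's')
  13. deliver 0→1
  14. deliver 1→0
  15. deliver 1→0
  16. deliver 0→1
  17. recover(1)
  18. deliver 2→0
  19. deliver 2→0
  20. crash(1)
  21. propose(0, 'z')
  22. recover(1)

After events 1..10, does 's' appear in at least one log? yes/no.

1. propose(0,'s'):  <0:coor t1 ->
2. deliver 0→1:  <1:part t1 ->
3. deliver 1→0:  nop
4. deliver 0→2:  <2:part t1 ->
5. deliver 2→0:  <0:coor t1 s>
6. deliver 0→2:  <2:part t1 s>
7. timeout(0):  <0:coor t2 s>
8. deliver 0→1:  <1:part t1 s>
9. deliver 1→0:  nop
10. deliver 0→2:  <2:part t2 s>

yes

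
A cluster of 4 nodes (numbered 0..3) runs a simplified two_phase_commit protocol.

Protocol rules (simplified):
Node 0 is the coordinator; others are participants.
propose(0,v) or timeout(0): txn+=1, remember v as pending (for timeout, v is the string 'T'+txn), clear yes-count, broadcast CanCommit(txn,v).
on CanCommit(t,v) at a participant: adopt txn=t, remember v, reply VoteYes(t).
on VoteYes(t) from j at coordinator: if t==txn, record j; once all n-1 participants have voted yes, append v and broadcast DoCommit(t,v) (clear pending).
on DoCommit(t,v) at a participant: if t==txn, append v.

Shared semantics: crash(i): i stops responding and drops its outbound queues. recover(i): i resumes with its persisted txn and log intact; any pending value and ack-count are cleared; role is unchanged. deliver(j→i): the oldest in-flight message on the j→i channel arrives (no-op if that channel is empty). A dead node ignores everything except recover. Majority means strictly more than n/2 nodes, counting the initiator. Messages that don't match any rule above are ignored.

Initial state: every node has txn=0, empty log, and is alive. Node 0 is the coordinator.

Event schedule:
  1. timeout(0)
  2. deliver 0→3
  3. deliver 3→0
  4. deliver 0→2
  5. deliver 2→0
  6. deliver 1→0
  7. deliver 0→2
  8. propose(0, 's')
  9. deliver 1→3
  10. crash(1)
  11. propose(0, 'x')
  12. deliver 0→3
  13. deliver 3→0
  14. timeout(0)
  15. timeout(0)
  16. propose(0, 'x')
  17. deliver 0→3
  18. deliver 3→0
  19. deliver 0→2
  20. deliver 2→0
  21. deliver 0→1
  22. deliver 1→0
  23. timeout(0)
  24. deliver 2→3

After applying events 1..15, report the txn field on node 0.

5

after 1 — timeout(0): n0:coor/t1/[-]
after 2 — deliver 0→3: n3:part/t1/[-]
after 3 — deliver 3→0: ·
after 4 — deliver 0→2: n2:part/t1/[-]
after 5 — deliver 2→0: ·
after 6 — deliver 1→0: ·
after 7 — deliver 0→2: ·
after 8 — propose(0,'s'): n0:coor/t2/[-]
after 9 — deliver 1→3: ·
after 10 — crash(1): n1:✗part/t0/[-]
after 11 — propose(0,'x'): n0:coor/t3/[-]
after 12 — deliver 0→3: n3:part/t2/[-]
after 13 — deliver 3→0: ·
after 14 — timeout(0): n0:coor/t4/[-]
after 15 — timeout(0): n0:coor/t5/[-]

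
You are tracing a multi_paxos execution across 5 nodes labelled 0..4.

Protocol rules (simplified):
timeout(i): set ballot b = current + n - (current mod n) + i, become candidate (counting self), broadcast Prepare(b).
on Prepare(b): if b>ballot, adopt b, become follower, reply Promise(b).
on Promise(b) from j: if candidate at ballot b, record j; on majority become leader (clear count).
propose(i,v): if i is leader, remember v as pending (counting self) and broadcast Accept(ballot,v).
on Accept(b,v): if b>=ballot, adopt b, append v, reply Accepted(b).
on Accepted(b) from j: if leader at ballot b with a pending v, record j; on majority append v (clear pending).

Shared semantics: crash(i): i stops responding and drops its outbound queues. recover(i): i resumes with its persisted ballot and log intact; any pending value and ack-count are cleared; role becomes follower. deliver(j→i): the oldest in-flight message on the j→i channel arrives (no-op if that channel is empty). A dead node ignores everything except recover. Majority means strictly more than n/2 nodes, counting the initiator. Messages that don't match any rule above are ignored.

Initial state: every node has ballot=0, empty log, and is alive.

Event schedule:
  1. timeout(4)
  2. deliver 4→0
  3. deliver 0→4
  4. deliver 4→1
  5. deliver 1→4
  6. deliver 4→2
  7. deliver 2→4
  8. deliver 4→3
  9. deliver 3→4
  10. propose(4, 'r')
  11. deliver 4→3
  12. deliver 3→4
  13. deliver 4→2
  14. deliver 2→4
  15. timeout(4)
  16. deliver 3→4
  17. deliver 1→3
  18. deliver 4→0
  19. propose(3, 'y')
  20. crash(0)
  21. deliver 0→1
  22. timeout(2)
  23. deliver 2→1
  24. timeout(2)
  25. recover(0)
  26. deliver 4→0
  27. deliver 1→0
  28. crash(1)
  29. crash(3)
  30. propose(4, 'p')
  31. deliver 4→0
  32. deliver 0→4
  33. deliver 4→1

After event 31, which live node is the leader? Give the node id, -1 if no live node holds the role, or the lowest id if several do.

-1

e1 timeout(4): 4[cand,b=9,-]
e2 deliver 4→0: 0[foll,b=9,-]
e3 deliver 0→4: ·
e4 deliver 4→1: 1[foll,b=9,-]
e5 deliver 1→4: 4[lead,b=9,-]
e6 deliver 4→2: 2[foll,b=9,-]
e7 deliver 2→4: ·
e8 deliver 4→3: 3[foll,b=9,-]
e9 deliver 3→4: ·
e10 propose(4,'r'): ·
e11 deliver 4→3: 3[foll,b=9,r]
e12 deliver 3→4: ·
e13 deliver 4→2: 2[foll,b=9,r]
e14 deliver 2→4: 4[lead,b=9,r]
e15 timeout(4): 4[cand,b=14,r]
e16 deliver 3→4: ·
e17 deliver 1→3: ·
e18 deliver 4→0: 0[foll,b=9,r]
e19 propose(3,'y'): ·
e20 crash(0): 0[✗foll,b=9,r]
e21 deliver 0→1: ·
e22 timeout(2): 2[cand,b=12,r]
e23 deliver 2→1: 1[foll,b=12,-]
e24 timeout(2): 2[cand,b=17,r]
e25 recover(0): 0[foll,b=9,r]
e26 deliver 4→0: 0[foll,b=14,r]
e27 deliver 1→0: ·
e28 crash(1): 1[✗foll,b=12,-]
e29 crash(3): 3[✗foll,b=9,r]
e30 propose(4,'p'): ·
e31 deliver 4→0: ·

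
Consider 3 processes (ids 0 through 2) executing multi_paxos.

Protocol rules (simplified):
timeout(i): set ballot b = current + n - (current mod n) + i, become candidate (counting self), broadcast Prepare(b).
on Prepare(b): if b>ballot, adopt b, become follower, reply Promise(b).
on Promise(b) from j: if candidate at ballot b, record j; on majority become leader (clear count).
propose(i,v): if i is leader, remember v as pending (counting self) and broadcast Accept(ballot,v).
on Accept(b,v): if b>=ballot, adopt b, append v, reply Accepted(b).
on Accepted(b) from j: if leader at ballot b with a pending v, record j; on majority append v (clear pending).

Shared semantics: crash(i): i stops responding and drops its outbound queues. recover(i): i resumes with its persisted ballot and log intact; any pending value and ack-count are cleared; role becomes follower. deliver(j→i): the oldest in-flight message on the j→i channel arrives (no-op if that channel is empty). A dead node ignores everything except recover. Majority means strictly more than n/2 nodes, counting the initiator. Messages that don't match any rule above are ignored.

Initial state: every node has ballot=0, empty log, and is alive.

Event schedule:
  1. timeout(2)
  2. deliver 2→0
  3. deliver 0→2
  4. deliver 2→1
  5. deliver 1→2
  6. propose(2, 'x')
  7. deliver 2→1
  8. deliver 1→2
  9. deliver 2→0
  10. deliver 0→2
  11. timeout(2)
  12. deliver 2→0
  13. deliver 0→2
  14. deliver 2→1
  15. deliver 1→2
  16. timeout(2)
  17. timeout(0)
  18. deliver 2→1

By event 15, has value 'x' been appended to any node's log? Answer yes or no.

yes

[1] timeout(2) → N2(cand b5 [-])
[2] deliver 2→0 → N0(foll b5 [-])
[3] deliver 0→2 → N2(lead b5 [-])
[4] deliver 2→1 → N1(foll b5 [-])
[5] deliver 1→2 → ∅
[6] propose(2,'x') → ∅
[7] deliver 2→1 → N1(foll b5 [x])
[8] deliver 1→2 → N2(lead b5 [x])
[9] deliver 2→0 → N0(foll b5 [x])
[10] deliver 0→2 → ∅
[11] timeout(2) → N2(cand b8 [x])
[12] deliver 2→0 → N0(foll b8 [x])
[13] deliver 0→2 → N2(lead b8 [x])
[14] deliver 2→1 → N1(foll b8 [x])
[15] deliver 1→2 → ∅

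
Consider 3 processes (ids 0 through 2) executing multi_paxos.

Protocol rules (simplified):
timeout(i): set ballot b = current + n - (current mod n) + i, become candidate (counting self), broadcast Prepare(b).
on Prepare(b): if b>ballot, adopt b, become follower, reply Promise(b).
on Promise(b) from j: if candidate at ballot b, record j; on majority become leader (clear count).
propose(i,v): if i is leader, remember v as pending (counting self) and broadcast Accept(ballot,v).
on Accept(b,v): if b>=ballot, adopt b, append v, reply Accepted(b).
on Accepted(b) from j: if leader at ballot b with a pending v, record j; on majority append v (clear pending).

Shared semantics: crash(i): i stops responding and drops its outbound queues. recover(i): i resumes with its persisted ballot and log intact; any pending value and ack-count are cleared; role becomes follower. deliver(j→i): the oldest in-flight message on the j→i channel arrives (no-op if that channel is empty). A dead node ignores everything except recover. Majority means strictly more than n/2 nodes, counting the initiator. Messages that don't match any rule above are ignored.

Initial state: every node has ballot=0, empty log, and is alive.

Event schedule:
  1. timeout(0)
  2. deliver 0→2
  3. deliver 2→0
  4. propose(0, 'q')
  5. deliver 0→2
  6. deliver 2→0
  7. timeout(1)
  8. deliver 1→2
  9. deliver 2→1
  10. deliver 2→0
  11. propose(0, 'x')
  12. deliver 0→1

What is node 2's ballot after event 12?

after 1 — timeout(0): n0:cand/b3/[-]
after 2 — deliver 0→2: n2:foll/b3/[-]
after 3 — deliver 2→0: n0:lead/b3/[-]
after 4 — propose(0,'q'): ·
after 5 — deliver 0→2: n2:foll/b3/[q]
after 6 — deliver 2→0: n0:lead/b3/[q]
after 7 — timeout(1): n1:cand/b4/[-]
after 8 — deliver 1→2: n2:foll/b4/[q]
after 9 — deliver 2→1: n1:lead/b4/[-]
after 10 — deliver 2→0: ·
after 11 — propose(0,'x'): ·
after 12 — deliver 0→1: ·

4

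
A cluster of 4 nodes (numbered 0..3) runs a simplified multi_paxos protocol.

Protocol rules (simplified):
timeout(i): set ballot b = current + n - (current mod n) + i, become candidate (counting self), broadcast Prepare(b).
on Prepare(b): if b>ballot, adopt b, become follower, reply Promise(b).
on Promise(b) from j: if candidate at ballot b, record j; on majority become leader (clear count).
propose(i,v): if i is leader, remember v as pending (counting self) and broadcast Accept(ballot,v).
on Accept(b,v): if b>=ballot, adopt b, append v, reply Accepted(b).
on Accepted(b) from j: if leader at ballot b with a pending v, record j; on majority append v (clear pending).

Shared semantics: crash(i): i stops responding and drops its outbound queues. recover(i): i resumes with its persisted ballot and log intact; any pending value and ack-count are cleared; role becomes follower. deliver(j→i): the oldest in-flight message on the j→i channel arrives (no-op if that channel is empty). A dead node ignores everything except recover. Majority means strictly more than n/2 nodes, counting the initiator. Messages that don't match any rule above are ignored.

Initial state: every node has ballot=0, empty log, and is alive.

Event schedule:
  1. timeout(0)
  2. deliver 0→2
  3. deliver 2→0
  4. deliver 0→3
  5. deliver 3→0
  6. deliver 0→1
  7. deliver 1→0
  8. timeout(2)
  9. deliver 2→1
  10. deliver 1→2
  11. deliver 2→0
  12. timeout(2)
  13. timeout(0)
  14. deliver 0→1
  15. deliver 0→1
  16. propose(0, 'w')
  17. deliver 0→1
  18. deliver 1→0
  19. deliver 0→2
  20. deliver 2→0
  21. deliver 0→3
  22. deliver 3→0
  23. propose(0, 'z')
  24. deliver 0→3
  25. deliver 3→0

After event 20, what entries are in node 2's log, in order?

after 1 — timeout(0): n0:cand/b4/[-]
after 2 — deliver 0→2: n2:foll/b4/[-]
after 3 — deliver 2→0: ·
after 4 — deliver 0→3: n3:foll/b4/[-]
after 5 — deliver 3→0: n0:lead/b4/[-]
after 6 — deliver 0→1: n1:foll/b4/[-]
after 7 — deliver 1→0: ·
after 8 — timeout(2): n2:cand/b10/[-]
after 9 — deliver 2→1: n1:foll/b10/[-]
after 10 — deliver 1→2: ·
after 11 — deliver 2→0: n0:foll/b10/[-]
after 12 — timeout(2): n2:cand/b14/[-]
after 13 — timeout(0): n0:cand/b12/[-]
after 14 — deliver 0→1: n1:foll/b12/[-]
after 15 — deliver 0→1: ·
after 16 — propose(0,'w'): ·
after 17 — deliver 0→1: ·
after 18 — deliver 1→0: ·
after 19 — deliver 0→2: ·
after 20 — deliver 2→0: n0:foll/b14/[-]

empty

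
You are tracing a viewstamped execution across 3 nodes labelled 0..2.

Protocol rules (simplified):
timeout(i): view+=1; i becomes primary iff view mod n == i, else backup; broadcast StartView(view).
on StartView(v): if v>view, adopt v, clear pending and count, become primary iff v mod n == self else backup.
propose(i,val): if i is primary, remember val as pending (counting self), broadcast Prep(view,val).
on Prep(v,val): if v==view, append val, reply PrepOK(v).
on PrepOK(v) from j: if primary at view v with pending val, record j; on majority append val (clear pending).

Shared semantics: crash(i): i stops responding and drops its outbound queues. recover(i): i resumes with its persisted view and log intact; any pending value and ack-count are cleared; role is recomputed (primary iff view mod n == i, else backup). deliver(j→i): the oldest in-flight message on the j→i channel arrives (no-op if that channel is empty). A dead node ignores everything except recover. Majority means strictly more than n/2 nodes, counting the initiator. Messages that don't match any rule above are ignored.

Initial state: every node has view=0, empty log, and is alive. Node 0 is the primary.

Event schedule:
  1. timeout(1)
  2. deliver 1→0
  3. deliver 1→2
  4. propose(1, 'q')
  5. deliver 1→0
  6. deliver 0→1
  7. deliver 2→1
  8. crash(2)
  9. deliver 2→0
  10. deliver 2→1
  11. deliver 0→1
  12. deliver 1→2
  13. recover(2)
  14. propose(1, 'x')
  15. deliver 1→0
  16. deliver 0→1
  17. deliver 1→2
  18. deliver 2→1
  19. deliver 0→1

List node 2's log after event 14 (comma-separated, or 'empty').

empty

e1 timeout(1): 1[prim,v=1,-]
e2 deliver 1→0: 0[back,v=1,-]
e3 deliver 1→2: 2[back,v=1,-]
e4 propose(1,'q'): ·
e5 deliver 1→0: 0[back,v=1,q]
e6 deliver 0→1: 1[prim,v=1,q]
e7 deliver 2→1: ·
e8 crash(2): 2[✗back,v=1,-]
e9 deliver 2→0: ·
e10 deliver 2→1: ·
e11 deliver 0→1: ·
e12 deliver 1→2: ·
e13 recover(2): 2[back,v=1,-]
e14 propose(1,'x'): ·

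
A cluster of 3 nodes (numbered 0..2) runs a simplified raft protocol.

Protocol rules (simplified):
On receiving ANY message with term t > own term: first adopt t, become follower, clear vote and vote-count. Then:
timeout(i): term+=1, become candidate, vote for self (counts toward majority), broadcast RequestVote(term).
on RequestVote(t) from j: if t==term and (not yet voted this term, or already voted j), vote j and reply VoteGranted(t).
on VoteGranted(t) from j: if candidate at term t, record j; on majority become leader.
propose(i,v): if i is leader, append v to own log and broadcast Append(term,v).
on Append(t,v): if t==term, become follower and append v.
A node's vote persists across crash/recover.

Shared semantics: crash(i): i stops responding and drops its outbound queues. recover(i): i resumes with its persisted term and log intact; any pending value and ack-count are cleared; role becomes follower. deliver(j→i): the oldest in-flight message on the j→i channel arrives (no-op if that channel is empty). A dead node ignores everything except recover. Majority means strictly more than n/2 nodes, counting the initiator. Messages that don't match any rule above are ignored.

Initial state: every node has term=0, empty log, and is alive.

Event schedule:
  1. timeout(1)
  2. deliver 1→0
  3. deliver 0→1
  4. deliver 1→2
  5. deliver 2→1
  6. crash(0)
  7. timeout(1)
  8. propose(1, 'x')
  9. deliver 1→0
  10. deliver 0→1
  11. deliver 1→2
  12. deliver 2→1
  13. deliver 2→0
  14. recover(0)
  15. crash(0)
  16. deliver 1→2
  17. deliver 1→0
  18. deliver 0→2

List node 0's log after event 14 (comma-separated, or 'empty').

1. timeout(1):  <1:cand t1 ->
2. deliver 1→0:  <0:foll t1 ->
3. deliver 0→1:  <1:lead t1 ->
4. deliver 1→2:  <2:foll t1 ->
5. deliver 2→1:  nop
6. crash(0):  <0:✗foll t1 ->
7. timeout(1):  <1:cand t2 ->
8. propose(1,'x'):  nop
9. deliver 1→0:  nop
10. deliver 0→1:  nop
11. deliver 1→2:  <2:foll t2 ->
12. deliver 2→1:  <1:lead t2 ->
13. deliver 2→0:  nop
14. recover(0):  <0:foll t1 ->

empty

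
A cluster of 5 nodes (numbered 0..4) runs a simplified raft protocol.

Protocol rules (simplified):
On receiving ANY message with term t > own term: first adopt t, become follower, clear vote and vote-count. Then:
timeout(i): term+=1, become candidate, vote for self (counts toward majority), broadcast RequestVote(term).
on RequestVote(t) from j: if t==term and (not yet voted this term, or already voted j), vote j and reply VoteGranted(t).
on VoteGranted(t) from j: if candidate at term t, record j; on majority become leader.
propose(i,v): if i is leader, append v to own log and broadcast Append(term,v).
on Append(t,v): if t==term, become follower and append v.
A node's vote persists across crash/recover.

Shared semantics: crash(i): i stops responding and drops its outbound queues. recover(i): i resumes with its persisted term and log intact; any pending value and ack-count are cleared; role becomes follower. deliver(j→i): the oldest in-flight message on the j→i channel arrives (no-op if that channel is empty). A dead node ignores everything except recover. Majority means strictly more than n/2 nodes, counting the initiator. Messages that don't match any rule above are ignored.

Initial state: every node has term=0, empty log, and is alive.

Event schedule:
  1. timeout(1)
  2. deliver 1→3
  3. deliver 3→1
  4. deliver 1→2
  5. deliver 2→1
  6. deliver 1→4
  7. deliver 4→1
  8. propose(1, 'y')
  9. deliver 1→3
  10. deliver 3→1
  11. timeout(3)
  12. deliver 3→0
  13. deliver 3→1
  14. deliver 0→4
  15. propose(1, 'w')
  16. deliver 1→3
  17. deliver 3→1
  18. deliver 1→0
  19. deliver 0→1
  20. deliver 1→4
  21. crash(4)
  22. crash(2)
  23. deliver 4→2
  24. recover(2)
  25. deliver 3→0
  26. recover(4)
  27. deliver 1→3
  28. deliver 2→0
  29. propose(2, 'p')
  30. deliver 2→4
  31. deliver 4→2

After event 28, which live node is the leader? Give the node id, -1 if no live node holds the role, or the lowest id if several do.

[1] timeout(1) → N1(cand t1 [-])
[2] deliver 1→3 → N3(foll t1 [-])
[3] deliver 3→1 → ∅
[4] deliver 1→2 → N2(foll t1 [-])
[5] deliver 2→1 → N1(lead t1 [-])
[6] deliver 1→4 → N4(foll t1 [-])
[7] deliver 4→1 → ∅
[8] propose(1,'y') → N1(lead t1 [y])
[9] deliver 1→3 → N3(foll t1 [y])
[10] deliver 3→1 → ∅
[11] timeout(3) → N3(cand t2 [y])
[12] deliver 3→0 → N0(foll t2 [-])
[13] deliver 3→1 → N1(foll t2 [y])
[14] deliver 0→4 → ∅
[15] propose(1,'w') → ∅
[16] deliver 1→3 → ∅
[17] deliver 3→1 → ∅
[18] deliver 1→0 → ∅
[19] deliver 0→1 → ∅
[20] deliver 1→4 → N4(foll t1 [y])
[21] crash(4) → N4(✗foll t1 [y])
[22] crash(2) → N2(✗foll t1 [-])
[23] deliver 4→2 → ∅
[24] recover(2) → N2(foll t1 [-])
[25] deliver 3→0 → ∅
[26] recover(4) → N4(foll t1 [y])
[27] deliver 1→3 → ∅
[28] deliver 2→0 → ∅

-1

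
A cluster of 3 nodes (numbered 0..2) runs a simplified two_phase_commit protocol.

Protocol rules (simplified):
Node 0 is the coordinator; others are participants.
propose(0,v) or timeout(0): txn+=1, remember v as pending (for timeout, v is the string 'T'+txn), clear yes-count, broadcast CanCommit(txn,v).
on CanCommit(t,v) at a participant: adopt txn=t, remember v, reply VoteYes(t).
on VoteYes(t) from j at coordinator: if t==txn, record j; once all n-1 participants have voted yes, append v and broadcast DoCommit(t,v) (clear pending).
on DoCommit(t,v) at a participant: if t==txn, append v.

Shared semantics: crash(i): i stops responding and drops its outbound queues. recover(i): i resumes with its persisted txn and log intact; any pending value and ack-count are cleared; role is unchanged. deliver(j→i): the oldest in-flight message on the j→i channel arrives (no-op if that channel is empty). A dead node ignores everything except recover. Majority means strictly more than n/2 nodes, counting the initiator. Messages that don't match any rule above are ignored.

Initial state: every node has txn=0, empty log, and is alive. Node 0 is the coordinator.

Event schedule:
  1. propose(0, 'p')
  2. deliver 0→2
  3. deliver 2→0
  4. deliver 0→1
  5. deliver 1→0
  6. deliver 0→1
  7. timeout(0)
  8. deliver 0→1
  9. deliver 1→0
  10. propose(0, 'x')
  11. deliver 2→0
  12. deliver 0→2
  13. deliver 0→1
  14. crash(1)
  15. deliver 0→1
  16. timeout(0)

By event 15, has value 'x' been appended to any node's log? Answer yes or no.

1. propose(0,'p'):  <0:coor t1 ->
2. deliver 0→2:  <2:part t1 ->
3. deliver 2→0:  nop
4. deliver 0→1:  <1:part t1 ->
5. deliver 1→0:  <0:coor t1 p>
6. deliver 0→1:  <1:part t1 p>
7. timeout(0):  <0:coor t2 p>
8. deliver 0→1:  <1:part t2 p>
9. deliver 1→0:  nop
10. propose(0,'x'):  <0:coor t3 p>
11. deliver 2→0:  nop
12. deliver 0→2:  <2:part t1 p>
13. deliver 0→1:  <1:part t3 p>
14. crash(1):  <1:✗part t3 p>
15. deliver 0→1:  nop

no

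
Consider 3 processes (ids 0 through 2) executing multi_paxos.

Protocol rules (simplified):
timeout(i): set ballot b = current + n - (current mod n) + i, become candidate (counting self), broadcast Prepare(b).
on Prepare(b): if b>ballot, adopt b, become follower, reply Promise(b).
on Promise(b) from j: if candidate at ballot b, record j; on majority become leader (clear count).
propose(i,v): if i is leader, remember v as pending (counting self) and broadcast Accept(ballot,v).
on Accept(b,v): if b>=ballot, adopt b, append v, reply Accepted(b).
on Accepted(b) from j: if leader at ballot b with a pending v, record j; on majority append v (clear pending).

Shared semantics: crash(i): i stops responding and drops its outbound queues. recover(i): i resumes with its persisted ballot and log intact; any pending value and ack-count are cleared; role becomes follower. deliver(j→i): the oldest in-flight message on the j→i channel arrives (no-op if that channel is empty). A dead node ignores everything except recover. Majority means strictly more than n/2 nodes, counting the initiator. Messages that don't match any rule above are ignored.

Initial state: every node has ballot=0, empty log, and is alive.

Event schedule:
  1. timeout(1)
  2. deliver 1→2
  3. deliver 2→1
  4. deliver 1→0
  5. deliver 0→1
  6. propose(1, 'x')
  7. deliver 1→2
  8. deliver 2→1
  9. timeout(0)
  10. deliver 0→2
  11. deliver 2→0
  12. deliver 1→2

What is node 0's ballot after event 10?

1. timeout(1):  <1:cand b4 ->
2. deliver 1→2:  <2:foll b4 ->
3. deliver 2→1:  <1:lead b4 ->
4. deliver 1→0:  <0:foll b4 ->
5. deliver 0→1:  nop
6. propose(1,'x'):  nop
7. deliver 1→2:  <2:foll b4 x>
8. deliver 2→1:  <1:lead b4 x>
9. timeout(0):  <0:cand b6 ->
10. deliver 0→2:  <2:foll b6 x>

6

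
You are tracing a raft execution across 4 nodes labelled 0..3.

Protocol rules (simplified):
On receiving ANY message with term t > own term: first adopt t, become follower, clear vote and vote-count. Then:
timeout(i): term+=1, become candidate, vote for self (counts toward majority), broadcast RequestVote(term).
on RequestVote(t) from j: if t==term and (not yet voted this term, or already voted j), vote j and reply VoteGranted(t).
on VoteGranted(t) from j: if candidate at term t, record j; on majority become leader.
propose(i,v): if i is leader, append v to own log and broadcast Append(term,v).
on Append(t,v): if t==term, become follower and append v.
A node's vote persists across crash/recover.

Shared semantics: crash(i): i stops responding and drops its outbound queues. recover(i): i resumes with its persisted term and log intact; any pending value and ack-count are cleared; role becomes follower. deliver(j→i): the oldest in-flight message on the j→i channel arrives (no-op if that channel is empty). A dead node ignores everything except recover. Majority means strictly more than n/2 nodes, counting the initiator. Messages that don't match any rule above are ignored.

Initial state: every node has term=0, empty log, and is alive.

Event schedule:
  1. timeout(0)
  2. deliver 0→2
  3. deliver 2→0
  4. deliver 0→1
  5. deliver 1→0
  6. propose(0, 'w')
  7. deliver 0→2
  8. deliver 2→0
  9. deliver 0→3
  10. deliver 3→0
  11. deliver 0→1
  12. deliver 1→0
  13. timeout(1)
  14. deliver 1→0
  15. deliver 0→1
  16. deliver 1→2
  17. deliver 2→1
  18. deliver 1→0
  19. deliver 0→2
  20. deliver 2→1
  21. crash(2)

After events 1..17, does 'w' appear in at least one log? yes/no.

e1 timeout(0): 0[cand,t=1,-]
e2 deliver 0→2: 2[foll,t=1,-]
e3 deliver 2→0: ·
e4 deliver 0→1: 1[foll,t=1,-]
e5 deliver 1→0: 0[lead,t=1,-]
e6 propose(0,'w'): 0[lead,t=1,w]
e7 deliver 0→2: 2[foll,t=1,w]
e8 deliver 2→0: ·
e9 deliver 0→3: 3[foll,t=1,-]
e10 deliver 3→0: ·
e11 deliver 0→1: 1[foll,t=1,w]
e12 deliver 1→0: ·
e13 timeout(1): 1[cand,t=2,w]
e14 deliver 1→0: 0[foll,t=2,w]
e15 deliver 0→1: ·
e16 deliver 1→2: 2[foll,t=2,w]
e17 deliver 2→1: 1[lead,t=2,w]

yes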